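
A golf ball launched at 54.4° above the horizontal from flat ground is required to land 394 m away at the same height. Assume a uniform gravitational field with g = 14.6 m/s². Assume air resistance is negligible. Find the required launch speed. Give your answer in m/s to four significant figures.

77.95 m/s

Level-ground range: R = v₀² sin(2θ)/g, so v₀ = √(gR / sin 2θ).
v₀ = √(14.6 × 394 / sin 108.8°) = √(5752 / 0.9466) = √6076.6 = 77.95 m/s.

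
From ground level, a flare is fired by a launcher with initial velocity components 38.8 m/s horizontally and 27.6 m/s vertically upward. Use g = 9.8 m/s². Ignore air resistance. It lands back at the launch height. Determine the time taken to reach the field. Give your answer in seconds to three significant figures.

5.63 s

It returns to y = 0 when t = 2 v_y0 / g = 2(27.60)/9.80 = 5.633 s.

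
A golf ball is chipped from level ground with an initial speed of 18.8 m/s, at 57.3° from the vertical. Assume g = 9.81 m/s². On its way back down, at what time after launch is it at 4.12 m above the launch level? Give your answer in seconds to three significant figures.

1.52 s

vₓ = 18.80 sin 57.3° = 15.82 m/s; v_y0 = 18.80 cos 57.3° = 10.16 m/s.
Set y = v_y0 t − ½ g t² = 4.12: 4.905 t² − 10.16 t + 4.12 = 0.
Quadratic formula: t = (10.16 ± √22.320) / 9.81 = (10.16 ± 4.724) / 9.81 → t = 0.5537 s or 1.517 s.
The descending-branch root is 1.517 s.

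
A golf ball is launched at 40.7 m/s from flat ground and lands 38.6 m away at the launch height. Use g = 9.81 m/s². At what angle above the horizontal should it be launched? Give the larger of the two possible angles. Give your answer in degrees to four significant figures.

From R = (v₀²/g) sin 2θ: sin 2θ = 9.81 × 38.6 / 1656.5 = 0.2286.
2θ = 13.21° or 180° − 13.21° = 166.8°, so θ = 6.607° or 83.39°.
The larger angle is 83.39°.

83.39°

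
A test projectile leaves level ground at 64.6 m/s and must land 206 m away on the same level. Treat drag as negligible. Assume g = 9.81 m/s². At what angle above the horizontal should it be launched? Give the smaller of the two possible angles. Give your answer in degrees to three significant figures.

14.5°

Level-ground range R = v₀² sin(2θ)/g ⇒ sin(2θ) = gR/v₀² = 9.81 × 206 / 64.6² = 0.4843.
2θ = 28.96° or 180° − 28.96° = 151.0°, so θ = 14.48° or 75.52°.
The smaller angle is 14.48°.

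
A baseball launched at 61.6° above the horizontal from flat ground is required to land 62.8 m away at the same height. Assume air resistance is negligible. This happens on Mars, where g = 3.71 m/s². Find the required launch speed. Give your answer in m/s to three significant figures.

On level ground R = v₀² sin 2θ / g ⇒ v₀ = √(gR / sin 2θ).
v₀ = √(3.71 × 62.8 / sin 123.2°) = √(233.0 / 0.8368) = √278.44 = 16.69 m/s.

16.7 m/s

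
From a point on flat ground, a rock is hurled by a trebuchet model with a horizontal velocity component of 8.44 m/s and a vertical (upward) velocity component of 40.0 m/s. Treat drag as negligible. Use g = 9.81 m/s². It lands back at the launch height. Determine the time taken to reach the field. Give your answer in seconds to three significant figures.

8.15 s

Landing at launch height ⇒ T = 2 v_y0 / g = 2 × 40.00 / 9.81 = 8.155 s.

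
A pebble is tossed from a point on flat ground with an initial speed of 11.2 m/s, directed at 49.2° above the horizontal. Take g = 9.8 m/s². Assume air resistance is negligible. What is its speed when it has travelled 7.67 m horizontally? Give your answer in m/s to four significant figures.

vₓ = 11.20 cos 49.2° = 7.318 m/s; v_y0 = 11.20 sin 49.2° = 8.478 m/s.
Time to reach x = 7.67 m: t = x/vₓ = 7.67/7.318 = 1.048 s.
Vertical velocity there: v_y = v_y0 − g t = 8.478 − 9.80 × 1.048 = −1.793 m/s.
Speed: √(vₓ² + v_y²) = √(7.318² + 1.793²) = 7.535 m/s.

7.535 m/s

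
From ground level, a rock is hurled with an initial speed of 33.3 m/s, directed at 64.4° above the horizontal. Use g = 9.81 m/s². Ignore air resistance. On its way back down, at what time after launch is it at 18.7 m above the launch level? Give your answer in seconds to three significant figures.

5.42 s

Resolve: vₓ = 33.30 cos 64.4° = 14.39 m/s and v_y0 = 33.30 sin 64.4° = 30.03 m/s.
Set y = v_y0 t − ½ g t² = 18.7: 4.905 t² − 30.03 t + 18.7 = 0.
Quadratic formula: t = (30.03 ± √534.97) / 9.81 = (30.03 ± 23.13) / 9.81 → t = 0.7035 s or 5.419 s.
The descending-branch root is 5.419 s.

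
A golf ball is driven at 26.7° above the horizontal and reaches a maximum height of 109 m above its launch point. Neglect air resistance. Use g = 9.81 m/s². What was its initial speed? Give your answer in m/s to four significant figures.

At the peak v_y = 0, so v_y0 = √(2gH) = √(2 × 9.81 × 109) = 46.24 m/s.
v_y0 = v₀ sin θ ⇒ v₀ = 46.24 / sin 26.7° = 102.9 m/s.

102.9 m/s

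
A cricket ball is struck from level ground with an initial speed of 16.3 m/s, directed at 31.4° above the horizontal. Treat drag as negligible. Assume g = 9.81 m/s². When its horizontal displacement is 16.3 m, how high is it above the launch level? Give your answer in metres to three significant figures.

Resolve: vₓ = 16.30 cos 31.4° = 13.91 m/s and v_y0 = 16.30 sin 31.4° = 8.492 m/s.
x = vₓ t ⇒ t = 16.3/13.91 = 1.172 s.
Height: y = v_y0 t − ½ g t² = 8.492 × 1.172 − 4.905 × 1.172² = 9.950 − 6.733 = 3.217 m.

3.22 m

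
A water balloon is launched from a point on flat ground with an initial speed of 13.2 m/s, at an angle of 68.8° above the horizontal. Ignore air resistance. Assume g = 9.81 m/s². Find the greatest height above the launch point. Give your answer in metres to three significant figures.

Horizontal component vₓ = 13.20 cos 68.8° = 4.773 m/s; vertical v_y0 = 13.20 sin 68.8° = 12.31 m/s.
Peak height H = v_y0² / (2g) = 151.45 / 19.62 = 7.719 m.

7.72 m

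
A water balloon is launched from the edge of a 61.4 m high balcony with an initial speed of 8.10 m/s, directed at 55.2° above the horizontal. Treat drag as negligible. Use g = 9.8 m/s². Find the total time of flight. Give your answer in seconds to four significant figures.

4.283 s

Horizontal component vₓ = 8.100 cos 55.2° = 4.623 m/s; vertical v_y0 = 8.100 sin 55.2° = 6.651 m/s.
With up positive and y = 0 at the ground: y(t) = 61.4 + (6.651) t − 4.900 t². Setting y = 0 and taking the positive root: t = [6.651 + √(6.651² + 2·9.80·61.4)] / 9.80 = (6.651 + 35.32) / 9.80 = 4.283 s.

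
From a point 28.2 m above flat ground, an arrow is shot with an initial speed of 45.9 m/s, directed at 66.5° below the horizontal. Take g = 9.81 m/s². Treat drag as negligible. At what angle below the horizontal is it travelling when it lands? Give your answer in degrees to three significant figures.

69.2°

Horizontal component vₓ = 45.90 cos 66.5° = 18.30 m/s; vertical v_y0 = −42.09 m/s (downward).
With up positive and y = 0 at the ground: y(t) = 28.2 + (−42.09) t − 4.905 t². Setting y = 0 and taking the positive root: t = [−42.09 + √(42.09² + 2·9.81·28.2)] / 9.81 = (−42.09 + 48.22) / 9.81 = 0.6245 s.
At impact: v_y = v_y0 − g t = −48.22 m/s; vₓ = 18.30 m/s.
Angle below horizontal: arctan(|v_y|/vₓ) = arctan(48.22/18.30) = 69.21°.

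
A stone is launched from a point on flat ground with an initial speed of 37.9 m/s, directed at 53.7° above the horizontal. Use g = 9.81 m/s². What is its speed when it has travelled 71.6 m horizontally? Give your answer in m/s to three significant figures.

22.5 m/s

Components: vₓ = 37.90 cos 53.7° = 22.44 m/s, v_y0 = 37.90 sin 53.7° = 30.54 m/s.
At x = 71.6 m, t = x/vₓ = 71.6/22.44 = 3.191 s.
Vertical velocity there: v_y = v_y0 − g t = 30.54 − 9.81 × 3.191 = −0.7602 m/s.
Speed: √(vₓ² + v_y²) = √(22.44² + 0.7602²) = 22.45 m/s.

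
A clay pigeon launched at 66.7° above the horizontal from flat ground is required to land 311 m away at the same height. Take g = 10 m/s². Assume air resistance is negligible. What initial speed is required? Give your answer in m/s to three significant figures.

From R = (v₀² / g) sin 2θ: v₀ = √(gR / sin 2θ).
v₀ = √(10.0 × 311 / sin 133.4°) = √(3110 / 0.7266) = √4280.4 = 65.42 m/s.

65.4 m/s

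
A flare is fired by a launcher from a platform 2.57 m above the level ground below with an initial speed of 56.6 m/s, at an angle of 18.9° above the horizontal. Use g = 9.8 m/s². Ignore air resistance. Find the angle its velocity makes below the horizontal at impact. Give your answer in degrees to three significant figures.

vₓ = 56.60 cos 18.9° = 53.55 m/s; v_y0 = 56.60 sin 18.9° = 18.33 m/s.
Vertical motion (up positive, ground at y = 0): 4.900 t² − (18.33) t − 2.57 = 0, so t = (18.33 + √(18.33² + 2·9.80·2.57)) / 9.80 = (18.33 + 19.66) / 9.80 = 3.877 s.
At impact: v_y = v_y0 − g t = −19.66 m/s; vₓ = 53.55 m/s.
Angle below horizontal: arctan(|v_y|/vₓ) = arctan(19.66/53.55) = 20.16°.

20.2°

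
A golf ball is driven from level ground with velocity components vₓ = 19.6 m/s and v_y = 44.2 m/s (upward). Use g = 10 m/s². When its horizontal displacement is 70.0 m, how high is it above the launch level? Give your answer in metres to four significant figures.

At x = 70.0 m, t = x/vₓ = 70.0/19.60 = 3.571 s.
Height: y = v_y0 t − ½ g t² = 44.20 × 3.571 − 5.000 × 3.571² = 157.9 − 63.78 = 94.08 m.

94.08 m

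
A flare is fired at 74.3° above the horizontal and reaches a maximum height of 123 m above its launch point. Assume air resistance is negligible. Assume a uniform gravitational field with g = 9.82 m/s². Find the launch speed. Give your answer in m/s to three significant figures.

51.1 m/s

At the peak v_y = 0, so v_y0 = √(2gH) = √(2 × 9.82 × 123) = 49.15 m/s.
v_y0 = v₀ sin θ ⇒ v₀ = 49.15 / sin 74.3° = 51.05 m/s.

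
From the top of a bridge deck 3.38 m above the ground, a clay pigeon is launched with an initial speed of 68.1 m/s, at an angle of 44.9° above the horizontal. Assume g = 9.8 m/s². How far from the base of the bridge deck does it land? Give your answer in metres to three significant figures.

477 m

Resolve: vₓ = 68.10 cos 44.9° = 48.24 m/s and v_y0 = 68.10 sin 44.9° = 48.07 m/s.
The projectile lands when y = 3.38 + (48.07) t − ½·9.80·t² = 0. Positive root: t = (48.07 + √(48.07² + 2·9.80·3.38)) / 9.80 = (48.07 + 48.75) / 9.80 = 9.880 s.
Horizontal distance: R = vₓ t = 48.24 × 9.880 = 476.6 m.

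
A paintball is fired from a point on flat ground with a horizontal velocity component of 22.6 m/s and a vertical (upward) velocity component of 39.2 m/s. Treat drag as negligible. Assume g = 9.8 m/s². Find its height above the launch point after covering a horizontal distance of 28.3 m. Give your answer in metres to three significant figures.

x = vₓ t ⇒ t = 28.3/22.60 = 1.252 s.
Height: y = v_y0 t − ½ g t² = 39.20 × 1.252 − 4.900 × 1.252² = 49.09 − 7.683 = 41.40 m.

41.4 m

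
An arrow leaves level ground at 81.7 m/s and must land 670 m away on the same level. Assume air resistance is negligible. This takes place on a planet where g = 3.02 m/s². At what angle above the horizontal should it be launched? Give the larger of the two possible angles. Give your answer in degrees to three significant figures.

81.2°

From R = (v₀²/g) sin 2θ: sin 2θ = 3.02 × 670 / 6674.9 = 0.3031.
2θ = 17.65° or 180° − 17.65° = 162.4°, so θ = 8.823° or 81.18°.
The larger angle is 81.18°.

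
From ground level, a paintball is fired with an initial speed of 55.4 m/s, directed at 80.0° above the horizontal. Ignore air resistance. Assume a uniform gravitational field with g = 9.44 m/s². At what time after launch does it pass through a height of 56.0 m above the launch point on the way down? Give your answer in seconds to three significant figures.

10.4 s

Components: vₓ = 55.40 cos 80.0° = 9.620 m/s, v_y0 = 55.40 sin 80.0° = 54.56 m/s.
Height y(t) = 54.56 t − 4.720 t² = 56.0 gives 4.720 t² − 54.56 t + 56.0 = 0.
t = [54.56 ± √(54.56² − 2·9.44·56.0)] / 9.44 = (54.56 ± 43.81) / 9.44, so t = 1.139 s or t = 10.42 s.
The descending-branch root is 10.42 s.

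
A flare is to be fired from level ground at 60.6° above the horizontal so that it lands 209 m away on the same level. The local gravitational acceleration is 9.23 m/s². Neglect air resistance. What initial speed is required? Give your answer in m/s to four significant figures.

47.49 m/s

Level-ground range: R = v₀² sin(2θ)/g, so v₀ = √(gR / sin 2θ).
v₀ = √(9.23 × 209 / sin 121.2°) = √(1929 / 0.8554) = √2255.3 = 47.49 m/s.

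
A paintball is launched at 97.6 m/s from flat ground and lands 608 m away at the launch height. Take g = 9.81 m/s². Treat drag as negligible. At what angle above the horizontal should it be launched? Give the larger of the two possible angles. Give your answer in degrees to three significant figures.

70.6°

From R = (v₀²/g) sin 2θ: sin 2θ = 9.81 × 608 / 9525.8 = 0.6261.
2θ = 38.77° or 180° − 38.77° = 141.2°, so θ = 19.38° or 70.62°.
The larger angle is 70.62°.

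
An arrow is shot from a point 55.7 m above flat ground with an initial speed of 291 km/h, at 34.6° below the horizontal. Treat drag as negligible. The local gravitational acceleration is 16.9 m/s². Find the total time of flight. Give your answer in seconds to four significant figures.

1.021 s

Convert: 291 km/h = 291/3.6 = 80.83 m/s.
Components: vₓ = 80.83 cos 34.6° = 66.54 m/s, v_y0 = −45.90 m/s (downward).
Vertical motion (up positive, ground at y = 0): 8.450 t² − (−45.90) t − 55.7 = 0, so t = (−45.90 + √(45.90² + 2·16.9·55.7)) / 16.9 = (−45.90 + 63.16) / 16.9 = 1.021 s.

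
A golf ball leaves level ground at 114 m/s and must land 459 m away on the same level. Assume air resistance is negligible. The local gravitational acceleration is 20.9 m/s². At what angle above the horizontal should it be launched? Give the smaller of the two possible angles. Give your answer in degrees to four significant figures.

R = v₀² sin 2θ / g gives sin 2θ = gR/v₀² = 20.9·459/114² = 0.7382.
2θ = 47.57° or 180° − 47.57° = 132.4°, so θ = 23.79° or 66.21°.
The smaller angle is 23.79°.

23.79°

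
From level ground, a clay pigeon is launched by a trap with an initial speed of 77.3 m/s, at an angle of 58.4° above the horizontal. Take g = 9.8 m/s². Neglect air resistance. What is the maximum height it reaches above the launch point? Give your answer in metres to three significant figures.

Horizontal component vₓ = 77.30 cos 58.4° = 40.50 m/s; vertical v_y0 = 77.30 sin 58.4° = 65.84 m/s.
At the apex v_y = 0, so H = v_y0²/(2g) = 65.84²/19.60 = 221.2 m.

221 m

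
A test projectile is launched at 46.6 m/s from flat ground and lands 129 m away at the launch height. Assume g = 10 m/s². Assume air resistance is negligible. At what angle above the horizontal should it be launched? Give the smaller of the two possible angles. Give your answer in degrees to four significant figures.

From R = (v₀²/g) sin 2θ: sin 2θ = 10.0 × 129 / 2171.6 = 0.5940.
2θ = 36.44° or 180° − 36.44° = 143.6°, so θ = 18.22° or 71.78°.
The smaller angle is 18.22°.

18.22°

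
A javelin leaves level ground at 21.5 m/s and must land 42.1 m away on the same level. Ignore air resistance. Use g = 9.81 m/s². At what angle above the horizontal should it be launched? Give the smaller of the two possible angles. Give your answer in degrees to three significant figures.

Level-ground range R = v₀² sin(2θ)/g ⇒ sin(2θ) = gR/v₀² = 9.81 × 42.1 / 21.5² = 0.8935.
2θ = 63.31° or 180° − 63.31° = 116.7°, so θ = 31.66° or 58.34°.
The smaller angle is 31.66°.

31.7°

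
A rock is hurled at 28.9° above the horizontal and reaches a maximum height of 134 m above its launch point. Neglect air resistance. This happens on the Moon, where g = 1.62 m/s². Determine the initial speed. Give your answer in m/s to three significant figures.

At the peak v_y = 0, so v_y0 = √(2gH) = √(2 × 1.62 × 134) = 20.84 m/s.
v_y0 = v₀ sin θ ⇒ v₀ = 20.84 / sin 28.9° = 43.11 m/s.

43.1 m/s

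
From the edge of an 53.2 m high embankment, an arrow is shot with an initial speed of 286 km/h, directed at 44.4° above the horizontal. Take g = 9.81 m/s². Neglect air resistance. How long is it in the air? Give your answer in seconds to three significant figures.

Convert: 286 km/h = 286/3.6 = 79.44 m/s.
vₓ = 79.44 cos 44.4° = 56.76 m/s; v_y0 = 79.44 sin 44.4° = 55.58 m/s.
With up positive and y = 0 at the ground: y(t) = 53.2 + (55.58) t − 4.905 t². Setting y = 0 and taking the positive root: t = [55.58 + √(55.58² + 2·9.81·53.2)] / 9.81 = (55.58 + 64.29) / 9.81 = 12.22 s.

12.2 s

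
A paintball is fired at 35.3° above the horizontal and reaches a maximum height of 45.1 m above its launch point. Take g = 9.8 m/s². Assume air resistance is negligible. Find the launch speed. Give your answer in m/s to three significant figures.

51.5 m/s

At the peak v_y = 0, so v_y0 = √(2gH) = √(2 × 9.80 × 45.1) = 29.73 m/s.
v_y0 = v₀ sin θ ⇒ v₀ = 29.73 / sin 35.3° = 51.45 m/s.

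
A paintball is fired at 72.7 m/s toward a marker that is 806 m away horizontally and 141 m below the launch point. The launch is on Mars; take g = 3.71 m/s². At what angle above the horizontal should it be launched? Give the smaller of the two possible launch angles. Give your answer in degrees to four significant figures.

6.360°

Trajectory: y = x tanθ − g x² (1 + tan²θ)/(2v₀²). With x = 806, y = −141, v₀ = 72.7, g = 3.71:
228.0 tan²θ − 806 tanθ + (87.01) = 0.
tanθ = [806 ± √(806² − 4 × 228.0 × (87.01))] / (2 × 228.0) = (806 ± 755.2) / 456.0, giving tanθ = 0.1115 or 3.424.
θ = 6.360° or 73.72°; the smaller is 6.360°.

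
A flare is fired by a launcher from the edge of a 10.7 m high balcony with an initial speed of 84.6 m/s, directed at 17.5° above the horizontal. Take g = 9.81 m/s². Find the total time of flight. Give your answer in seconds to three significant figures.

Resolve: vₓ = 84.60 cos 17.5° = 80.68 m/s and v_y0 = 84.60 sin 17.5° = 25.44 m/s.
With up positive and y = 0 at the ground: y(t) = 10.7 + (25.44) t − 4.905 t². Setting y = 0 and taking the positive root: t = [25.44 + √(25.44² + 2·9.81·10.7)] / 9.81 = (25.44 + 29.28) / 9.81 = 5.578 s.

5.58 s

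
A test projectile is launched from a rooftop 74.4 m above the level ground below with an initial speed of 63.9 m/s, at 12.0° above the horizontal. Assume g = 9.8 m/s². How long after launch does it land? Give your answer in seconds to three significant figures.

5.48 s

vₓ = 63.90 cos 12.0° = 62.50 m/s; v_y0 = 63.90 sin 12.0° = 13.29 m/s.
With up positive and y = 0 at the ground: y(t) = 74.4 + (13.29) t − 4.900 t². Setting y = 0 and taking the positive root: t = [13.29 + √(13.29² + 2·9.80·74.4)] / 9.80 = (13.29 + 40.43) / 9.80 = 5.481 s.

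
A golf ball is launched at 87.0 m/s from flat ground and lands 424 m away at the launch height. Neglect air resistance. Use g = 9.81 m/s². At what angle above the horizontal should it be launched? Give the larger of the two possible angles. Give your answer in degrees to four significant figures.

73.33°

Level-ground range R = v₀² sin(2θ)/g ⇒ sin(2θ) = gR/v₀² = 9.81 × 424 / 87.0² = 0.5495.
2θ = 33.34° or 180° − 33.34° = 146.7°, so θ = 16.67° or 73.33°.
The larger angle is 73.33°.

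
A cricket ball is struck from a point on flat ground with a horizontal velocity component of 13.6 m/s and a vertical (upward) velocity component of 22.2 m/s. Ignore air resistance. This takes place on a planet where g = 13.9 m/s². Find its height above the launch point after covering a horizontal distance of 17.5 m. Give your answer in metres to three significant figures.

Time to reach x = 17.5 m: t = x/vₓ = 17.5/13.60 = 1.287 s.
Height: y = v_y0 t − ½ g t² = 22.20 × 1.287 − 6.950 × 1.287² = 28.57 − 11.51 = 17.06 m.

17.1 m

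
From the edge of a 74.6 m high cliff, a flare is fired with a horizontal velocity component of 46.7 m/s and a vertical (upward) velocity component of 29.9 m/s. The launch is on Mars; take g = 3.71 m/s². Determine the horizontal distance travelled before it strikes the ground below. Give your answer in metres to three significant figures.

855 m

With up positive and y = 0 at the ground: y(t) = 74.6 + (29.90) t − 1.855 t². Setting y = 0 and taking the positive root: t = [29.90 + √(29.90² + 2·3.71·74.6)] / 3.71 = (29.90 + 38.05) / 3.71 = 18.31 s.
Horizontal distance: R = vₓ t = 46.70 × 18.31 = 855.3 m.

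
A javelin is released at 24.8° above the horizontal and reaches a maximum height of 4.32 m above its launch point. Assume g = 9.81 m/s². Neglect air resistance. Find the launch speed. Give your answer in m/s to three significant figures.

At the peak v_y = 0, so v_y0 = √(2gH) = √(2 × 9.81 × 4.32) = 9.206 m/s.
v_y0 = v₀ sin θ ⇒ v₀ = 9.206 / sin 24.8° = 21.95 m/s.

21.9 m/s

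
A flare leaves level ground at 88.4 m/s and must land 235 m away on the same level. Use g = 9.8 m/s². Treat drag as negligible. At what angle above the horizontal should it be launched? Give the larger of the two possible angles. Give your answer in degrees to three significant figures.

81.4°

Level-ground range R = v₀² sin(2θ)/g ⇒ sin(2θ) = gR/v₀² = 9.80 × 235 / 88.4² = 0.2947.
2θ = 17.14° or 180° − 17.14° = 162.9°, so θ = 8.570° or 81.43°.
The larger angle is 81.43°.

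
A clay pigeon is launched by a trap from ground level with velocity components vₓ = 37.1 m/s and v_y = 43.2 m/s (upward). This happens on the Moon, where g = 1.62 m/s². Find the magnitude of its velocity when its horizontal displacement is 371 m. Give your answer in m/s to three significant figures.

45.9 m/s

x = vₓ t ⇒ t = 371/37.10 = 10.00 s.
Vertical velocity there: v_y = v_y0 − g t = 43.20 − 1.62 × 10.00 = 27.00 m/s.
Speed: √(vₓ² + v_y²) = √(37.10² + 27.00²) = 45.88 m/s.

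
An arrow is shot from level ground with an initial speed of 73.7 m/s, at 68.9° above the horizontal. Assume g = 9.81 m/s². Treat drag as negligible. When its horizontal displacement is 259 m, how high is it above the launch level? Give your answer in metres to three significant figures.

Components: vₓ = 73.70 cos 68.9° = 26.53 m/s, v_y0 = 73.70 sin 68.9° = 68.76 m/s.
Time to reach x = 259 m: t = x/vₓ = 259/26.53 = 9.762 s.
Height: y = v_y0 t − ½ g t² = 68.76 × 9.762 − 4.905 × 9.762² = 671.2 − 467.4 = 203.8 m.

204 m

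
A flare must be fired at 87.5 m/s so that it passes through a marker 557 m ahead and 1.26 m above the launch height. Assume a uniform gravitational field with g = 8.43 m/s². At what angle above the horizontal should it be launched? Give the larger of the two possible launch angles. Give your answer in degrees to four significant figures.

71.07°

Trajectory: y = x tanθ − g x² (1 + tan²θ)/(2v₀²). With x = 557, y = 1.26, v₀ = 87.5, g = 8.43:
170.8 tan²θ − 557 tanθ + (172.1) = 0.
tanθ = [557 ± √(557² − 4 × 170.8 × (172.1))] / (2 × 170.8) = (557 ± 439.0) / 341.6, giving tanθ = 0.3455 or 2.916.
θ = 19.06° or 71.07°; the larger is 71.07°.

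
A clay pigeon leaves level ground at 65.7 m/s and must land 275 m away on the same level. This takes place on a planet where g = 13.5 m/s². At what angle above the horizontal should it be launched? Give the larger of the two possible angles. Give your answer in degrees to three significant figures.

60.3°

From R = (v₀²/g) sin 2θ: sin 2θ = 13.5 × 275 / 4316.5 = 0.8601.
2θ = 59.32° or 180° − 59.32° = 120.7°, so θ = 29.66° or 60.34°.
The larger angle is 60.34°.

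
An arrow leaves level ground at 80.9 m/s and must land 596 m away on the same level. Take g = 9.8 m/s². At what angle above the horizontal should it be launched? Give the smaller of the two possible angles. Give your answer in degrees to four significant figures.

31.59°

From R = (v₀²/g) sin 2θ: sin 2θ = 9.80 × 596 / 6544.8 = 0.8924.
2θ = 63.18° or 180° − 63.18° = 116.8°, so θ = 31.59° or 58.41°.
The smaller angle is 31.59°.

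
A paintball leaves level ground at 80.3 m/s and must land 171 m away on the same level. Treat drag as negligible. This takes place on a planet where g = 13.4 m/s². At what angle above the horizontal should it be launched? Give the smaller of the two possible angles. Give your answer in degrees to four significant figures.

From R = (v₀²/g) sin 2θ: sin 2θ = 13.4 × 171 / 6448.1 = 0.3554.
2θ = 20.82° or 180° − 20.82° = 159.2°, so θ = 10.41° or 79.59°.
The smaller angle is 10.41°.

10.41°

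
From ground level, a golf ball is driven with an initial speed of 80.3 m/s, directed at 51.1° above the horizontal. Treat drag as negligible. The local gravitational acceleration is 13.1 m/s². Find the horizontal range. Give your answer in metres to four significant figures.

481.1 m

Components: vₓ = 80.30 cos 51.1° = 50.43 m/s, v_y0 = 80.30 sin 51.1° = 62.49 m/s.
Time aloft: T = 2 v_y0 / g = 2 × 62.49 / 13.1 = 9.541 s.
Horizontal distance R = vₓ T = 50.43 × 9.541 = 481.1 m.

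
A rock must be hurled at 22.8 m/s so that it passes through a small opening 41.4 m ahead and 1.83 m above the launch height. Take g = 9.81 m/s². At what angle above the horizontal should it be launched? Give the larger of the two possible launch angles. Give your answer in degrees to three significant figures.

Trajectory: y = x tanθ − g x² (1 + tan²θ)/(2v₀²). With x = 41.4, y = 1.83, v₀ = 22.8, g = 9.81:
16.17 tan²θ − 41.4 tanθ + (18.00) = 0.
tanθ = [41.4 ± √(41.4² − 4 × 16.17 × (18.00))] / (2 × 16.17) = (41.4 ± 23.44) / 32.34, giving tanθ = 0.5553 or 2.005.
θ = 29.04° or 63.49°; the larger is 63.49°.

63.5°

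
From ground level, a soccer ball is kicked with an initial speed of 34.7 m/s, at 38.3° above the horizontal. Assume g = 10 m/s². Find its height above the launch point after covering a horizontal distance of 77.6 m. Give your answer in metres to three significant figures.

20.7 m

vₓ = 34.70 cos 38.3° = 27.23 m/s; v_y0 = 34.70 sin 38.3° = 21.51 m/s.
At x = 77.6 m, t = x/vₓ = 77.6/27.23 = 2.850 s.
Height: y = v_y0 t − ½ g t² = 21.51 × 2.850 − 5.000 × 2.850² = 61.28 − 40.60 = 20.68 m.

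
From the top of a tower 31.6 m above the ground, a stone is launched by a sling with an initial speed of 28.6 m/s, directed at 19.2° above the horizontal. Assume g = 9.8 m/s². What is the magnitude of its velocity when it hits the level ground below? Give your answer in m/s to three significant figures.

37.9 m/s

Resolve: vₓ = 28.60 cos 19.2° = 27.01 m/s and v_y0 = 28.60 sin 19.2° = 9.406 m/s.
With up positive and y = 0 at the ground: y(t) = 31.6 + (9.406) t − 4.900 t². Setting y = 0 and taking the positive root: t = [9.406 + √(9.406² + 2·9.80·31.6)] / 9.80 = (9.406 + 26.60) / 9.80 = 3.675 s.
Vertical velocity at impact: v_y = v_y0 − g t = 9.406 − 9.80 × 3.675 = −26.60 m/s.
Speed: |v| = √(vₓ² + v_y²) = √(27.01² + 26.60²) = 37.91 m/s.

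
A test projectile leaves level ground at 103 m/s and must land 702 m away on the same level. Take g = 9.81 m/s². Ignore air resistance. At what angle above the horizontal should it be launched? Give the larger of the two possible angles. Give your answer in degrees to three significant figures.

From R = (v₀²/g) sin 2θ: sin 2θ = 9.81 × 702 / 10609 = 0.6491.
2θ = 40.48° or 180° − 40.48° = 139.5°, so θ = 20.24° or 69.76°.
The larger angle is 69.76°.

69.8°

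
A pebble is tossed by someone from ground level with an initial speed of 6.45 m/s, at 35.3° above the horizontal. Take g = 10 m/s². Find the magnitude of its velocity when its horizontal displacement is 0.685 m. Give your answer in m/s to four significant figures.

5.796 m/s

Resolve: vₓ = 6.450 cos 35.3° = 5.264 m/s and v_y0 = 6.450 sin 35.3° = 3.727 m/s.
At x = 0.685 m, t = x/vₓ = 0.685/5.264 = 0.1301 s.
Vertical velocity there: v_y = v_y0 − g t = 3.727 − 10.0 × 0.1301 = 2.426 m/s.
Speed: √(vₓ² + v_y²) = √(5.264² + 2.426²) = 5.796 m/s.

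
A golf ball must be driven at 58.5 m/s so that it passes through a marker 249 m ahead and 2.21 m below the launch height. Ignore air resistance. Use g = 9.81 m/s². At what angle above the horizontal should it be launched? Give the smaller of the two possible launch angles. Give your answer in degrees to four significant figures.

Trajectory: y = x tanθ − g x² (1 + tan²θ)/(2v₀²). With x = 249, y = −2.21, v₀ = 58.5, g = 9.81:
88.86 tan²θ − 249 tanθ + (86.65) = 0.
tanθ = [249 ± √(249² − 4 × 88.86 × (86.65))] / (2 × 88.86) = (249 ± 176.6) / 177.7, giving tanθ = 0.4072 or 2.395.
θ = 22.16° or 67.34°; the smaller is 22.16°.

22.16°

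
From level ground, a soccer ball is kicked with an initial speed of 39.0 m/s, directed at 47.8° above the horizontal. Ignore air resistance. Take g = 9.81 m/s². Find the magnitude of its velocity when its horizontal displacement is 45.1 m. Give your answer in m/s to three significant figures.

28.8 m/s

Resolve: vₓ = 39.00 cos 47.8° = 26.20 m/s and v_y0 = 39.00 sin 47.8° = 28.89 m/s.
x = vₓ t ⇒ t = 45.1/26.20 = 1.722 s.
Vertical velocity there: v_y = v_y0 − g t = 28.89 − 9.81 × 1.722 = 12.00 m/s.
Speed: √(vₓ² + v_y²) = √(26.20² + 12.00²) = 28.82 m/s.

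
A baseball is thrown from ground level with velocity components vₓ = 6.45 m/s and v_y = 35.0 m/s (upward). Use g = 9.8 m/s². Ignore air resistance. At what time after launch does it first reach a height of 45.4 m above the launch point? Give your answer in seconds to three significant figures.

Set y = v_y0 t − ½ g t² = 45.4: 4.900 t² − 35.00 t + 45.4 = 0.
Quadratic formula: t = (35.00 ± √335.16) / 9.80 = (35.00 ± 18.31) / 9.80 → t = 1.703 s or 5.440 s.
The first (ascending) time is 1.703 s.

1.70 s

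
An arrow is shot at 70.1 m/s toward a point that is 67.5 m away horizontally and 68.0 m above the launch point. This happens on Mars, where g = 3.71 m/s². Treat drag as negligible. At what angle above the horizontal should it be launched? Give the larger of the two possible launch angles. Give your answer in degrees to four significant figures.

88.50°

Trajectory: y = x tanθ − g x² (1 + tan²θ)/(2v₀²). With x = 67.5, y = 68.0, v₀ = 70.1, g = 3.71:
1.720 tan²θ − 67.5 tanθ + (69.72) = 0.
tanθ = [67.5 ± √(67.5² − 4 × 1.720 × (69.72))] / (2 × 1.720) = (67.5 ± 63.85) / 3.440, giving tanθ = 1.062 or 38.18.
θ = 46.71° or 88.50°; the larger is 88.50°.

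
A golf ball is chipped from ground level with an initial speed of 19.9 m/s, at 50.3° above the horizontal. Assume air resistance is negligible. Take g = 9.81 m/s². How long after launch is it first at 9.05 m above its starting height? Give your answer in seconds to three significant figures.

0.792 s

vₓ = 19.90 cos 50.3° = 12.71 m/s; v_y0 = 19.90 sin 50.3° = 15.31 m/s.
Require v_y0 t − ½ g t² = 9.05, i.e. 4.905 t² − 15.31 t + 9.05 = 0.
t = [15.31 ± √(15.31² − 2·9.81·9.05)] / 9.81 = (15.31 ± 7.541) / 9.81, so t = 0.7921 s or t = 2.329 s.
The first (ascending) time is 0.7921 s.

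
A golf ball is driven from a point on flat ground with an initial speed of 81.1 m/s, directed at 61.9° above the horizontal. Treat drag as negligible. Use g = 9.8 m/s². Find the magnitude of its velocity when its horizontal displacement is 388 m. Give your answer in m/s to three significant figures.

47.4 m/s

Components: vₓ = 81.10 cos 61.9° = 38.20 m/s, v_y0 = 81.10 sin 61.9° = 71.54 m/s.
x = vₓ t ⇒ t = 388/38.20 = 10.16 s.
Vertical velocity there: v_y = v_y0 − g t = 71.54 − 9.80 × 10.16 = −28.00 m/s.
Speed: √(vₓ² + v_y²) = √(38.20² + 28.00²) = 47.36 m/s.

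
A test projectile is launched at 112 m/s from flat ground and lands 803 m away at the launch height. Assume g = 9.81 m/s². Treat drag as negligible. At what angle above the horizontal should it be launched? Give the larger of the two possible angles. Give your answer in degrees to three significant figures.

R = v₀² sin 2θ / g gives sin 2θ = gR/v₀² = 9.81·803/112² = 0.6280.
2θ = 38.90° or 180° − 38.90° = 141.1°, so θ = 19.45° or 70.55°.
The larger angle is 70.55°.

70.5°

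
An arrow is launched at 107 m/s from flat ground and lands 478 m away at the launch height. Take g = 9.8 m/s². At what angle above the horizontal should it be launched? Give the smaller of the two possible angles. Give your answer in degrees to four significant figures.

R = v₀² sin 2θ / g gives sin 2θ = gR/v₀² = 9.80·478/107² = 0.4092.
2θ = 24.15° or 180° − 24.15° = 155.8°, so θ = 12.08° or 77.92°.
The smaller angle is 12.08°.

12.08°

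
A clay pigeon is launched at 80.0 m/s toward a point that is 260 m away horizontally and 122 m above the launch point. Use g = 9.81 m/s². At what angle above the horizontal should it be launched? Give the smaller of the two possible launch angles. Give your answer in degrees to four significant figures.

Trajectory: y = x tanθ − g x² (1 + tan²θ)/(2v₀²). With x = 260, y = 122, v₀ = 80.0, g = 9.81:
51.81 tan²θ − 260 tanθ + (173.8) = 0.
tanθ = [260 ± √(260² − 4 × 51.81 × (173.8))] / (2 × 51.81) = (260 ± 177.7) / 103.6, giving tanθ = 0.7942 or 4.224.
θ = 38.46° or 76.68°; the smaller is 38.46°.

38.46°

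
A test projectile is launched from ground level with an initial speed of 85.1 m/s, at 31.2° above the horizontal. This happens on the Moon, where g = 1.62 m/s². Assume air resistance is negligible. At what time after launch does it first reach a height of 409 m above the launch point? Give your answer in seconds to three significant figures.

11.9 s

Components: vₓ = 85.10 cos 31.2° = 72.79 m/s, v_y0 = 85.10 sin 31.2° = 44.08 m/s.
Require v_y0 t − ½ g t² = 409, i.e. 0.8100 t² − 44.08 t + 409 = 0.
Quadratic formula: t = (44.08 ± √618.25) / 1.62 = (44.08 ± 24.86) / 1.62 → t = 11.86 s or 42.56 s.
The first (ascending) time is 11.86 s.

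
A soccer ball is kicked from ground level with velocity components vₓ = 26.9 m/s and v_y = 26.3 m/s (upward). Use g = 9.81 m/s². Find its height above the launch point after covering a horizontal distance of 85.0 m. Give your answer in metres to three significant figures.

34.1 m

Time to reach x = 85.0 m: t = x/vₓ = 85.0/26.90 = 3.160 s.
Height: y = v_y0 t − ½ g t² = 26.30 × 3.160 − 4.905 × 3.160² = 83.10 − 48.97 = 34.13 m.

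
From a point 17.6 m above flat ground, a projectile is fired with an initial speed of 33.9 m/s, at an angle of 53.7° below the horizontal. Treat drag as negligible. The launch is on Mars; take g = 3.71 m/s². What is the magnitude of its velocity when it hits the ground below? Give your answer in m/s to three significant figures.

35.8 m/s

Resolve: vₓ = 33.90 cos 53.7° = 20.07 m/s and v_y0 = −27.32 m/s (downward).
With up positive and y = 0 at the ground: y(t) = 17.6 + (−27.32) t − 1.855 t². Setting y = 0 and taking the positive root: t = [−27.32 + √(27.32² + 2·3.71·17.6)] / 3.71 = (−27.32 + 29.61) / 3.71 = 0.6182 s.
Vertical velocity at impact: v_y = v_y0 − g t = −27.32 − 3.71 × 0.6182 = −29.61 m/s.
Speed: |v| = √(vₓ² + v_y²) = √(20.07² + 29.61²) = 35.77 m/s.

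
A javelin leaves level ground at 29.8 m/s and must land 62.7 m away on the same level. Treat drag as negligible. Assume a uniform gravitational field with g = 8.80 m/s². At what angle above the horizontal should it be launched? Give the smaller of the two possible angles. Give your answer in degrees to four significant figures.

From R = (v₀²/g) sin 2θ: sin 2θ = 8.80 × 62.7 / 888.04 = 0.6213.
2θ = 38.41° or 180° − 38.41° = 141.6°, so θ = 19.21° or 70.79°.
The smaller angle is 19.21°.

19.21°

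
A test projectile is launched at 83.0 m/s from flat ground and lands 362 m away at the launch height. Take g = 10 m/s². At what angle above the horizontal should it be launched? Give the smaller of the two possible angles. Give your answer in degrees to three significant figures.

R = v₀² sin 2θ / g gives sin 2θ = gR/v₀² = 10.0·362/83.0² = 0.5255.
2θ = 31.70° or 180° − 31.70° = 148.3°, so θ = 15.85° or 74.15°.
The smaller angle is 15.85°.

15.9°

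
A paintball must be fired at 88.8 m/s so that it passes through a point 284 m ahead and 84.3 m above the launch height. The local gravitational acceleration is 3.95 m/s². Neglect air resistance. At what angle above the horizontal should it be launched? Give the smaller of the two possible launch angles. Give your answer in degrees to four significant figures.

20.71°

Trajectory: y = x tanθ − g x² (1 + tan²θ)/(2v₀²). With x = 284, y = 84.3, v₀ = 88.8, g = 3.95:
20.20 tan²θ − 284 tanθ + (104.5) = 0.
tanθ = [284 ± √(284² − 4 × 20.20 × (104.5))] / (2 × 20.20) = (284 ± 268.7) / 40.40, giving tanθ = 0.3781 or 13.68.
θ = 20.71° or 85.82°; the smaller is 20.71°.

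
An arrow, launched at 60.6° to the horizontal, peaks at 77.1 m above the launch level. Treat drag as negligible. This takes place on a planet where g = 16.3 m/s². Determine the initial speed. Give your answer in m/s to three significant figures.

57.5 m/s

At the peak v_y = 0, so v_y0 = √(2gH) = √(2 × 16.3 × 77.1) = 50.13 m/s.
v_y0 = v₀ sin θ ⇒ v₀ = 50.13 / sin 60.6° = 57.55 m/s.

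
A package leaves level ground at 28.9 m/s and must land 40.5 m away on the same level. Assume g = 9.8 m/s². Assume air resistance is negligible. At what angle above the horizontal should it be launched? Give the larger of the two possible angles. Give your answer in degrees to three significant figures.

75.8°

R = v₀² sin 2θ / g gives sin 2θ = gR/v₀² = 9.80·40.5/28.9² = 0.4752.
2θ = 28.37° or 180° − 28.37° = 151.6°, so θ = 14.19° or 75.81°.
The larger angle is 75.81°.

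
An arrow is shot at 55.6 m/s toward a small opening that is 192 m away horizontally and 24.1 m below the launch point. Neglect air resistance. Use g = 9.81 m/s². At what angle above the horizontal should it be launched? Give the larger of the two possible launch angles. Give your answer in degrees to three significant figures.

72.1°

Trajectory: y = x tanθ − g x² (1 + tan²θ)/(2v₀²). With x = 192, y = −24.1, v₀ = 55.6, g = 9.81:
58.49 tan²θ − 192 tanθ + (34.39) = 0.
tanθ = [192 ± √(192² − 4 × 58.49 × (34.39))] / (2 × 58.49) = (192 ± 169.8) / 117.0, giving tanθ = 0.1901 or 3.092.
θ = 10.77° or 72.08°; the larger is 72.08°.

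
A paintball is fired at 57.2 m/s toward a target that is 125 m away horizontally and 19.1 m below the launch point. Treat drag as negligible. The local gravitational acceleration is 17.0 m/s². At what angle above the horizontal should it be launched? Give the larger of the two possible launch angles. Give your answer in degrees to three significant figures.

Trajectory: y = x tanθ − g x² (1 + tan²θ)/(2v₀²). With x = 125, y = −19.1, v₀ = 57.2, g = 17.0:
40.59 tan²θ − 125 tanθ + (21.49) = 0.
tanθ = [125 ± √(125² − 4 × 40.59 × (21.49))] / (2 × 40.59) = (125 ± 110.2) / 81.19, giving tanθ = 0.1828 or 2.897.
θ = 10.36° or 70.95°; the larger is 70.95°.

71.0°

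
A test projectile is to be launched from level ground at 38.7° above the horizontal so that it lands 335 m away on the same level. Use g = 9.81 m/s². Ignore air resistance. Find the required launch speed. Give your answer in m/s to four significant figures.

58.03 m/s

On level ground R = v₀² sin 2θ / g ⇒ v₀ = √(gR / sin 2θ).
v₀ = √(9.81 × 335 / sin 77.40°) = √(3286 / 0.9759) = √3367.4 = 58.03 m/s.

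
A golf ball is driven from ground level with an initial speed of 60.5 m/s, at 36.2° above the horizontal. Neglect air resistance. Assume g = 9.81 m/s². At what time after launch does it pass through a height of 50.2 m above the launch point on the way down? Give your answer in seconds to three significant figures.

vₓ = 60.50 cos 36.2° = 48.82 m/s; v_y0 = 60.50 sin 36.2° = 35.73 m/s.
Require v_y0 t − ½ g t² = 50.2, i.e. 4.905 t² − 35.73 t + 50.2 = 0.
t = [35.73 ± √(35.73² − 2·9.81·50.2)] / 9.81 = (35.73 ± 17.08) / 9.81, so t = 1.901 s or t = 5.384 s.
The descending-branch root is 5.384 s.

5.38 s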